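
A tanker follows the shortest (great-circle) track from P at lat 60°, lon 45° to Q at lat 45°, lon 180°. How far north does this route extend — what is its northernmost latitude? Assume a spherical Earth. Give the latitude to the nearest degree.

The great circle lies in the plane with unit normal n̂ = (p₁ × p₂)/|p₁ × p₂|.
Here n̂_z ≈ +0.268; the vertex latitude is φ_max = arccos|n̂_z| ≈ 74.4°.
Check via Clairaut: cos φ_max = |cos φ₁| · sin C = cos(60.0°)·sin(32.4°) ≈ 0.268, again giving ≈ 74.4°.

≈ 74°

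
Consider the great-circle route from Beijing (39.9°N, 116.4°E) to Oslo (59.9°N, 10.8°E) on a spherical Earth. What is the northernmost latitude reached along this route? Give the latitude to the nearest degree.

The great circle lies in the plane with unit normal n̂ = (p₁ × p₂)/|p₁ × p₂|.
Here n̂_z ≈ -0.415; the vertex latitude is φ_max = arccos|n̂_z| ≈ 65.5°.
Check via Clairaut: cos φ_max = |cos φ₁| · sin C = cos(39.9°)·sin(32.8°) ≈ 0.415, again giving ≈ 65.5°.

≈ 65°N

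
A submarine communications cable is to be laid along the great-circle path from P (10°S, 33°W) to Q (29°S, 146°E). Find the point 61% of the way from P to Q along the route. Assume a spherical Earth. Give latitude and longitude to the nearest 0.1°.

≈ (83.8°S, 134.0°E)

The haversine formula gives a central angle δ ≈ 2.461 rad (141.0°) between the endpoints.
Interpolate at f = 0.61 with slerp weights a = sin((1−f)δ)/sin δ ≈ 1.301, b = sin(fδ)/sin δ ≈ 1.585.
p = a·p₁ + b·p₂ ≈ (-0.074, 0.077, -0.994); φ = arcsin(p_z) ≈ -83.84°, λ = atan2(p_y, p_x) ≈ 133.97°.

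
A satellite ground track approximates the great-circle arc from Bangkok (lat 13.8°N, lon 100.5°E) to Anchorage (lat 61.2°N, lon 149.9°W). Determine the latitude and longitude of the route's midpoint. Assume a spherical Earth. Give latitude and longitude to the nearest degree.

≈ lat 50°N, lon 130°E

The haversine formula gives a central angle δ ≈ 1.519 rad (87.0°) between the endpoints.
Interpolate at f = 1/2 with slerp weights a = sin((1−f)δ)/sin δ ≈ 0.689, b = sin(fδ)/sin δ ≈ 0.689.
p = a·p₁ + b·p₂ ≈ (-0.409, 0.492, 0.769); φ = arcsin(p_z) ≈ 50.22°, λ = atan2(p_y, p_x) ≈ 129.78°.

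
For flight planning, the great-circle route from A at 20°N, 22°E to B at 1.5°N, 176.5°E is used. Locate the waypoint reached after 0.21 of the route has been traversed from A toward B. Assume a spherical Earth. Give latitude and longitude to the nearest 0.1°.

≈ 36.1°N, 52.1°E

Convert each endpoint to a unit vector on the sphere (x = cos φ cos λ, y = cos φ sin λ, z = sin φ).
The central angle between the endpoints is δ = arccos(p₁·p₂) ≈ 2.566 rad (147.0°).
Interpolate at f = 0.21 with slerp weights a = sin((1−f)δ)/sin δ ≈ 1.649, b = sin(fδ)/sin δ ≈ 0.943.
p = a·p₁ + b·p₂ ≈ (0.496, 0.638, 0.589); φ = arcsin(p_z) ≈ 36.07°, λ = atan2(p_y, p_x) ≈ 52.13°.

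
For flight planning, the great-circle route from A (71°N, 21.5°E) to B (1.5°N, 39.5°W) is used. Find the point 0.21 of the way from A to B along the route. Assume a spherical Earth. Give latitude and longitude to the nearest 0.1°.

≈ (59.6°N, 8.9°W)

The haversine formula gives a central angle δ ≈ 1.387 rad (79.5°) between the endpoints.
Interpolate at f = 0.21 with slerp weights a = sin((1−f)δ)/sin δ ≈ 0.905, b = sin(fδ)/sin δ ≈ 0.292.
p = a·p₁ + b·p₂ ≈ (0.499, -0.078, 0.863); φ = arcsin(p_z) ≈ 59.64°, λ = atan2(p_y, p_x) ≈ -8.86°.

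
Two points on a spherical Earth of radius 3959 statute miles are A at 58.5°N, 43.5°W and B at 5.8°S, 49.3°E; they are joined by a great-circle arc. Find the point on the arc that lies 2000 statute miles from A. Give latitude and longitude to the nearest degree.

≈ 48°N, 3°E

The haversine formula gives a central angle δ ≈ 1.683 rad (96.4°) between the endpoints. The total great-circle distance is δ·R ≈ 1.683 × 3959 ≈ 6661 mi, so the target fraction is f = 2000/6661 ≈ 0.300.
Interpolate at f ≈ 0.300 with slerp weights a = sin((1−f)δ)/sin δ ≈ 0.929, b = sin(fδ)/sin δ ≈ 0.487.
p = a·p₁ + b·p₂ ≈ (0.668, 0.033, 0.743); φ = arcsin(p_z) ≈ 48.01°, λ = atan2(p_y, p_x) ≈ 2.83°.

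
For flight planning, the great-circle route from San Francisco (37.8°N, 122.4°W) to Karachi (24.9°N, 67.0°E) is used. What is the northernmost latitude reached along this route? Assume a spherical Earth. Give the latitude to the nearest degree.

The great circle lies in the plane with unit normal n̂ = (p₁ × p₂)/|p₁ × p₂|.
Here n̂_z ≈ -0.131; the vertex latitude is φ_max = arccos|n̂_z| ≈ 82.5°.

≈ 82°N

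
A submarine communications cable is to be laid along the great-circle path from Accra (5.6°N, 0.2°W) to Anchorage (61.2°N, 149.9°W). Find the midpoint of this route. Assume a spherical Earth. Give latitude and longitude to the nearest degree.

Convert each endpoint to a unit vector on the sphere (x = cos φ cos λ, y = cos φ sin λ, z = sin φ).
The central angle between the endpoints is δ = arccos(p₁·p₂) ≈ 1.905 rad (109.2°).
Interpolate at f = 1/2 with slerp weights a = sin((1−f)δ)/sin δ ≈ 0.863, b = sin(fδ)/sin δ ≈ 0.863.
p = a·p₁ + b·p₂ ≈ (0.499, -0.211, 0.840); φ = arcsin(p_z) ≈ 57.18°, λ = atan2(p_y, p_x) ≈ -22.96°.

≈ 57°N, 23°W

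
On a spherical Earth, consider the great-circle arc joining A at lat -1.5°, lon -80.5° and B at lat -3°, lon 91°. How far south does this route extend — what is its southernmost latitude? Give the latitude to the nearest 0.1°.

≈ -27.9°

The great circle lies in the plane with unit normal n̂ = (p₁ × p₂)/|p₁ × p₂|.
Here n̂_z ≈ +0.883; the vertex latitude is φ_max = arccos|n̂_z| ≈ 27.9°.
Check via Clairaut: cos φ_max = |cos φ₁| · sin C = cos(1.5°)·sin(117.9°) ≈ 0.883, again giving ≈ 27.9°.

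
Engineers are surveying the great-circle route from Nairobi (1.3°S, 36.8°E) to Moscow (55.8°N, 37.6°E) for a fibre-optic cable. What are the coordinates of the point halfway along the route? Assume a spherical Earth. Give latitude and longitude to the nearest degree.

≈ (27°N, 37°E)

From cos δ = sin φ₁ sin φ₂ + cos φ₁ cos φ₂ cos Δλ, the central angle is δ ≈ 0.997 rad (57.1°).
Interpolate at f = 1/2 with slerp weights a = sin((1−f)δ)/sin δ ≈ 0.569, b = sin(fδ)/sin δ ≈ 0.569.
p = a·p₁ + b·p₂ ≈ (0.709, 0.536, 0.458); φ = arcsin(p_z) ≈ 27.25°, λ = atan2(p_y, p_x) ≈ 37.09°.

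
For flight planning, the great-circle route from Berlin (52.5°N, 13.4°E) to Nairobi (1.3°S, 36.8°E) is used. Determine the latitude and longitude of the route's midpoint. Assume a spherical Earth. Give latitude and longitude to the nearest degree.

From cos δ = sin φ₁ sin φ₂ + cos φ₁ cos φ₂ cos Δλ, the central angle is δ ≈ 1.000 rad (57.3°).
Interpolate at f = 1/2 with slerp weights a = sin((1−f)δ)/sin δ ≈ 0.570, b = sin(fδ)/sin δ ≈ 0.570.
p = a·p₁ + b·p₂ ≈ (0.793, 0.422, 0.439); φ = arcsin(p_z) ≈ 26.04°, λ = atan2(p_y, p_x) ≈ 27.98°.

≈ 26°N, 28°E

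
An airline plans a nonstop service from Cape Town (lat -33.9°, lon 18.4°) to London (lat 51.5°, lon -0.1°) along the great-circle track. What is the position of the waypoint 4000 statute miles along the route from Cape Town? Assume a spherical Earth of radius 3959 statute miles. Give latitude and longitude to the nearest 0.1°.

≈ lat 23.1°, lon 7.9°

From cos δ = sin φ₁ sin φ₂ + cos φ₁ cos φ₂ cos Δλ, the central angle is δ ≈ 1.517 rad (86.9°). The total great-circle distance is δ·R ≈ 1.517 × 3959 ≈ 6007 mi, so the target fraction is f = 4000/6007 ≈ 0.666.
Interpolate at f ≈ 0.666 with slerp weights a = sin((1−f)δ)/sin δ ≈ 0.486, b = sin(fδ)/sin δ ≈ 0.848.
p = a·p₁ + b·p₂ ≈ (0.911, 0.126, 0.393); φ = arcsin(p_z) ≈ 23.12°, λ = atan2(p_y, p_x) ≈ 7.90°.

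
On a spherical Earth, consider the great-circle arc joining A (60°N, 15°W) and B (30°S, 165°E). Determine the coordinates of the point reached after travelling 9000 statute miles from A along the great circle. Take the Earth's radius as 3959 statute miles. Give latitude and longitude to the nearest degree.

From cos δ = sin φ₁ sin φ₂ + cos φ₁ cos φ₂ cos Δλ, the central angle is δ ≈ 2.618 rad (150.0°). The total great-circle distance is δ·R ≈ 2.618 × 3959 ≈ 10365 mi, so the target fraction is f = 9000/10365 ≈ 0.868.
Interpolate at f ≈ 0.868 with slerp weights a = sin((1−f)δ)/sin δ ≈ 0.676, b = sin(fδ)/sin δ ≈ 1.526.
p = a·p₁ + b·p₂ ≈ (-0.951, 0.255, -0.178); φ = arcsin(p_z) ≈ -10.25°, λ = atan2(p_y, p_x) ≈ 165.00°.

≈ (10°S, 165°E)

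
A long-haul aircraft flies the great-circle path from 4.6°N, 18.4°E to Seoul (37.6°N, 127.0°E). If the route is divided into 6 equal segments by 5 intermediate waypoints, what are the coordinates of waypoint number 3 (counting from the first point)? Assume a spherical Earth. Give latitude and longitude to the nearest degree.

≈ 33°N, 64°E

Convert each endpoint to a unit vector on the sphere (x = cos φ cos λ, y = cos φ sin λ, z = sin φ).
The central angle between the endpoints is δ = arccos(p₁·p₂) ≈ 1.775 rad (101.7°).
Interpolate at f = 3/6 with slerp weights a = sin((1−f)δ)/sin δ ≈ 0.792, b = sin(fδ)/sin δ ≈ 0.792.
p = a·p₁ + b·p₂ ≈ (0.371, 0.750, 0.547); φ = arcsin(p_z) ≈ 33.15°, λ = atan2(p_y, p_x) ≈ 63.66°.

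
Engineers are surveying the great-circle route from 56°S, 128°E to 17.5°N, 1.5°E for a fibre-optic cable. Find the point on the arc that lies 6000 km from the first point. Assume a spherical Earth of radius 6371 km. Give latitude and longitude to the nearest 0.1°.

≈ 40.8°S, 44.3°E

The haversine formula gives a central angle δ ≈ 2.173 rad (124.5°) between the endpoints. The total great-circle distance is δ·R ≈ 2.173 × 6371 ≈ 13845 km, so the target fraction is f = 6000/13845 ≈ 0.433.
Interpolate at f ≈ 0.433 with slerp weights a = sin((1−f)δ)/sin δ ≈ 1.144, b = sin(fδ)/sin δ ≈ 0.981.
p = a·p₁ + b·p₂ ≈ (0.542, 0.529, -0.654); φ = arcsin(p_z) ≈ -40.81°, λ = atan2(p_y, p_x) ≈ 44.31°.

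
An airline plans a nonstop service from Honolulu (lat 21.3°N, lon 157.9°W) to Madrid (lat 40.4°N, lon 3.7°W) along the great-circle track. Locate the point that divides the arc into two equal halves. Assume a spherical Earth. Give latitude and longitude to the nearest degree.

≈ lat 68°N, lon 104°W

The haversine formula gives a central angle δ ≈ 1.986 rad (113.8°) between the endpoints.
Interpolate at f = 1/2 with slerp weights a = sin((1−f)δ)/sin δ ≈ 0.915, b = sin(fδ)/sin δ ≈ 0.915.
p = a·p₁ + b·p₂ ≈ (-0.095, -0.366, 0.926); φ = arcsin(p_z) ≈ 67.80°, λ = atan2(p_y, p_x) ≈ -104.49°.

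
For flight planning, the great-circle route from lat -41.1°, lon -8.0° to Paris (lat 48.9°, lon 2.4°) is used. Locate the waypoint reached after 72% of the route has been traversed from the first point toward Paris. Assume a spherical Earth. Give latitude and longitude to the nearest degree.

The haversine formula gives a central angle δ ≈ 1.579 rad (90.5°) between the endpoints.
Interpolate at f = 0.72 with slerp weights a = sin((1−f)δ)/sin δ ≈ 0.428, b = sin(fδ)/sin δ ≈ 0.907.
p = a·p₁ + b·p₂ ≈ (0.915, -0.020, 0.402); φ = arcsin(p_z) ≈ 23.73°, λ = atan2(p_y, p_x) ≈ -1.25°.

≈ lat 24°, lon -1°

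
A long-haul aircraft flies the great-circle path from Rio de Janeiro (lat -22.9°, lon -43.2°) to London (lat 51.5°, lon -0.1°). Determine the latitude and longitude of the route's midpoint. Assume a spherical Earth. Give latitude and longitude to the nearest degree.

Write both endpoints as unit vectors p₁, p₂ with components (cos φ cos λ, cos φ sin λ, sin φ).
The central angle between the endpoints is δ = arccos(p₁·p₂) ≈ 1.456 rad (83.4°).
Interpolate at f = 1/2 with slerp weights a = sin((1−f)δ)/sin δ ≈ 0.670, b = sin(fδ)/sin δ ≈ 0.670.
p = a·p₁ + b·p₂ ≈ (0.867, -0.423, 0.264); φ = arcsin(p_z) ≈ 15.28°, λ = atan2(p_y, p_x) ≈ -26.02°.

≈ lat 15°, lon -26°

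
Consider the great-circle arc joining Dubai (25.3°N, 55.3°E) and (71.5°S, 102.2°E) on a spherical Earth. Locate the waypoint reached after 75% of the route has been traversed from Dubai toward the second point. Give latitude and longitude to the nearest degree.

≈ (49°S, 76°E)

The haversine formula gives a central angle δ ≈ 1.782 rad (102.1°) between the endpoints.
Interpolate at f = 0.75 with slerp weights a = sin((1−f)δ)/sin δ ≈ 0.441, b = sin(fδ)/sin δ ≈ 0.995.
p = a·p₁ + b·p₂ ≈ (0.160, 0.636, -0.755); φ = arcsin(p_z) ≈ -49.02°, λ = atan2(p_y, p_x) ≈ 75.87°.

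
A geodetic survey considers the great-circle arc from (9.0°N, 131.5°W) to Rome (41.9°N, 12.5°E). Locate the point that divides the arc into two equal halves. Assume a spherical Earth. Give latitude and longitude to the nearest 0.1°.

≈ (54.7°N, 82.9°W)

Convert each endpoint to a unit vector on the sphere (x = cos φ cos λ, y = cos φ sin λ, z = sin φ).
The central angle between the endpoints is δ = arccos(p₁·p₂) ≈ 2.083 rad (119.4°).
Interpolate at f = 1/2 with slerp weights a = sin((1−f)δ)/sin δ ≈ 0.990, b = sin(fδ)/sin δ ≈ 0.990.
p = a·p₁ + b·p₂ ≈ (0.072, -0.573, 0.816); φ = arcsin(p_z) ≈ 54.72°, λ = atan2(p_y, p_x) ≈ -82.89°.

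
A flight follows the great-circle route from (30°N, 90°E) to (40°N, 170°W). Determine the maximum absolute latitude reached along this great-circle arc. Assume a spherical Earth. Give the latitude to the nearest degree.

≈ 48°N

The great circle lies in the plane with unit normal n̂ = (p₁ × p₂)/|p₁ × p₂|.
Here n̂_z ≈ +0.668; the vertex latitude is φ_max = arccos|n̂_z| ≈ 48.1°.
Check via Clairaut: cos φ_max = |cos φ₁| · sin C = cos(30.0°)·sin(50.4°) ≈ 0.668, again giving ≈ 48.1°.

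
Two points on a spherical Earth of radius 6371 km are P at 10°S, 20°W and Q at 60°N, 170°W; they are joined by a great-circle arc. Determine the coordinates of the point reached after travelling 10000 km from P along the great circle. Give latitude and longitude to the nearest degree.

≈ 70°N, 81°W

The haversine formula gives a central angle δ ≈ 2.186 rad (125.2°) between the endpoints. The total great-circle distance is δ·R ≈ 2.186 × 6371 ≈ 13925 km, so the target fraction is f = 10000/13925 ≈ 0.718.
Interpolate at f ≈ 0.718 with slerp weights a = sin((1−f)δ)/sin δ ≈ 0.707, b = sin(fδ)/sin δ ≈ 1.224.
p = a·p₁ + b·p₂ ≈ (0.052, -0.345, 0.937); φ = arcsin(p_z) ≈ 69.61°, λ = atan2(p_y, p_x) ≈ -81.45°.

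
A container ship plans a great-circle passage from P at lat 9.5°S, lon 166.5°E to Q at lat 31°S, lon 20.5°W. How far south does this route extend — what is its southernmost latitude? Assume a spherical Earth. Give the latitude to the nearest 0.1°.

The great circle lies in the plane with unit normal n̂ = (p₁ × p₂)/|p₁ × p₂|.
Here n̂_z ≈ +0.157; the vertex latitude is φ_max = arccos|n̂_z| ≈ 81.0°.
Check via Clairaut: cos φ_max = |cos φ₁| · sin C = cos(9.5°)·sin(170.8°) ≈ 0.157, again giving ≈ 81.0°.

≈ 81.0°S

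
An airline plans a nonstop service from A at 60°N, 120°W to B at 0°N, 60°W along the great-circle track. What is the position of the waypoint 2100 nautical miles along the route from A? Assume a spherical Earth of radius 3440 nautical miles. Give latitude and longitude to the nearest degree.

Convert each endpoint to a unit vector on the sphere (x = cos φ cos λ, y = cos φ sin λ, z = sin φ).
The central angle between the endpoints is δ = arccos(p₁·p₂) ≈ 1.318 rad (75.5°). The total great-circle distance is δ·R ≈ 1.318 × 3440 ≈ 4534 nmi, so the target fraction is f = 2100/4534 ≈ 0.463.
Interpolate at f ≈ 0.463 with slerp weights a = sin((1−f)δ)/sin δ ≈ 0.671, b = sin(fδ)/sin δ ≈ 0.592.
p = a·p₁ + b·p₂ ≈ (0.128, -0.803, 0.581); φ = arcsin(p_z) ≈ 35.55°, λ = atan2(p_y, p_x) ≈ -80.94°.

≈ 36°N, 81°W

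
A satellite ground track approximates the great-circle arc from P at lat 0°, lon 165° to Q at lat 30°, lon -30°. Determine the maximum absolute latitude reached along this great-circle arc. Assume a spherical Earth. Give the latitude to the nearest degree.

The great circle lies in the plane with unit normal n̂ = (p₁ × p₂)/|p₁ × p₂|.
Here n̂_z ≈ +0.409; the vertex latitude is φ_max = arccos|n̂_z| ≈ 65.9°.
Check via Clairaut: cos φ_max = |cos φ₁| · sin C = cos(0.0°)·sin(24.1°) ≈ 0.409, again giving ≈ 65.9°.

≈ 66°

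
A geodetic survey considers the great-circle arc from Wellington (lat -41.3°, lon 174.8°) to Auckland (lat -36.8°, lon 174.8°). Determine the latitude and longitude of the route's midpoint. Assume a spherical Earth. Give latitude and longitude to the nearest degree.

≈ lat -39°, lon 175°

Write both endpoints as unit vectors p₁, p₂ with components (cos φ cos λ, cos φ sin λ, sin φ).
The central angle between the endpoints is δ = arccos(p₁·p₂) ≈ 0.079 rad (4.5°).
Interpolate at f = 1/2 with slerp weights a = sin((1−f)δ)/sin δ ≈ 0.500, b = sin(fδ)/sin δ ≈ 0.500.
p = a·p₁ + b·p₂ ≈ (-0.773, 0.070, -0.630); φ = arcsin(p_z) ≈ -39.05°, λ = atan2(p_y, p_x) ≈ 174.80°.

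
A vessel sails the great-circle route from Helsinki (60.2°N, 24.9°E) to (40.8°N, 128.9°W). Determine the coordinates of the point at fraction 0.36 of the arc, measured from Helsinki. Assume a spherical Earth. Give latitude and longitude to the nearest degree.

The haversine formula gives a central angle δ ≈ 1.339 rad (76.7°) between the endpoints.
Interpolate at f = 0.36 with slerp weights a = sin((1−f)δ)/sin δ ≈ 0.777, b = sin(fδ)/sin δ ≈ 0.476.
p = a·p₁ + b·p₂ ≈ (0.124, -0.118, 0.985); φ = arcsin(p_z) ≈ 80.15°, λ = atan2(p_y, p_x) ≈ -43.69°.

≈ (80°N, 44°W)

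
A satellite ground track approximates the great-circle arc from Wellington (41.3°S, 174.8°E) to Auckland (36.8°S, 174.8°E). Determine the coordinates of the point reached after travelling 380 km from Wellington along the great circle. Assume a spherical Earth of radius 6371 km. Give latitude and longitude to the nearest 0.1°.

≈ 37.9°S, 174.8°E

From cos δ = sin φ₁ sin φ₂ + cos φ₁ cos φ₂ cos Δλ, the central angle is δ ≈ 0.079 rad (4.5°). The total great-circle distance is δ·R ≈ 0.079 × 6371 ≈ 500 km, so the target fraction is f = 380/500 ≈ 0.759.
Interpolate at f ≈ 0.759 with slerp weights a = sin((1−f)δ)/sin δ ≈ 0.241, b = sin(fδ)/sin δ ≈ 0.760.
p = a·p₁ + b·p₂ ≈ (-0.786, 0.072, -0.614); φ = arcsin(p_z) ≈ -37.88°, λ = atan2(p_y, p_x) ≈ 174.80°.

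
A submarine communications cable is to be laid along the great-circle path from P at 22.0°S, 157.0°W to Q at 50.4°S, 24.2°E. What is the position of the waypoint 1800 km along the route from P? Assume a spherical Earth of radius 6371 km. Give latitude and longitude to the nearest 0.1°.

≈ 38.2°S, 157.3°W

Convert each endpoint to a unit vector on the sphere (x = cos φ cos λ, y = cos φ sin λ, z = sin φ).
The central angle between the endpoints is δ = arccos(p₁·p₂) ≈ 1.878 rad (107.6°). The total great-circle distance is δ·R ≈ 1.878 × 6371 ≈ 11964 km, so the target fraction is f = 1800/11964 ≈ 0.150.
Interpolate at f ≈ 0.150 with slerp weights a = sin((1−f)δ)/sin δ ≈ 1.049, b = sin(fδ)/sin δ ≈ 0.292.
p = a·p₁ + b·p₂ ≈ (-0.725, -0.304, -0.618); φ = arcsin(p_z) ≈ -38.19°, λ = atan2(p_y, p_x) ≈ -157.28°.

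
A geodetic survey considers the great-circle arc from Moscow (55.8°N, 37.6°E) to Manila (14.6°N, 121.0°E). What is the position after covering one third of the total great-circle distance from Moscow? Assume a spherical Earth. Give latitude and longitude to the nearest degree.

≈ (50°N, 78°E)

Convert each endpoint to a unit vector on the sphere (x = cos φ cos λ, y = cos φ sin λ, z = sin φ).
The central angle between the endpoints is δ = arccos(p₁·p₂) ≈ 1.296 rad (74.3°).
Interpolate at f = 1/3 with slerp weights a = sin((1−f)δ)/sin δ ≈ 0.790, b = sin(fδ)/sin δ ≈ 0.435.
p = a·p₁ + b·p₂ ≈ (0.135, 0.632, 0.763); φ = arcsin(p_z) ≈ 49.75°, λ = atan2(p_y, p_x) ≈ 77.94°.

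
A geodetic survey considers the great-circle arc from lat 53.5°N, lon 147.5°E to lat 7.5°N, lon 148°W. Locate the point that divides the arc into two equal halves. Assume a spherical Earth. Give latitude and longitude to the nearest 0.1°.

The haversine formula gives a central angle δ ≈ 1.204 rad (69.0°) between the endpoints.
Interpolate at f = 1/2 with slerp weights a = sin((1−f)δ)/sin δ ≈ 0.607, b = sin(fδ)/sin δ ≈ 0.607.
p = a·p₁ + b·p₂ ≈ (-0.814, -0.125, 0.567); φ = arcsin(p_z) ≈ 34.53°, λ = atan2(p_y, p_x) ≈ -171.28°.

≈ lat 34.5°N, lon 171.3°W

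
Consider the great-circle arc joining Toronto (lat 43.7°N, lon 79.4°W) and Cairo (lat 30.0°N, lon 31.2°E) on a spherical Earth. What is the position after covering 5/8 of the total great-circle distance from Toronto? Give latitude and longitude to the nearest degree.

Write both endpoints as unit vectors p₁, p₂ with components (cos φ cos λ, cos φ sin λ, sin φ).
The central angle between the endpoints is δ = arccos(p₁·p₂) ≈ 1.445 rad (82.8°).
Interpolate at f = 5/8 with slerp weights a = sin((1−f)δ)/sin δ ≈ 0.520, b = sin(fδ)/sin δ ≈ 0.792.
p = a·p₁ + b·p₂ ≈ (0.656, -0.014, 0.755); φ = arcsin(p_z) ≈ 49.03°, λ = atan2(p_y, p_x) ≈ -1.25°.

≈ lat 49°N, lon 1°W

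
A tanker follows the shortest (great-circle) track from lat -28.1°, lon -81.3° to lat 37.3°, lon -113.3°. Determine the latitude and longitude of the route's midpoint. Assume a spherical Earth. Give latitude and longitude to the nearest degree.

Convert each endpoint to a unit vector on the sphere (x = cos φ cos λ, y = cos φ sin λ, z = sin φ).
The central angle between the endpoints is δ = arccos(p₁·p₂) ≈ 1.256 rad (72.0°).
Interpolate at f = 1/2 with slerp weights a = sin((1−f)δ)/sin δ ≈ 0.618, b = sin(fδ)/sin δ ≈ 0.618.
p = a·p₁ + b·p₂ ≈ (-0.112, -0.990, 0.083); φ = arcsin(p_z) ≈ 4.78°, λ = atan2(p_y, p_x) ≈ -96.45°.

≈ lat 5°, lon -96°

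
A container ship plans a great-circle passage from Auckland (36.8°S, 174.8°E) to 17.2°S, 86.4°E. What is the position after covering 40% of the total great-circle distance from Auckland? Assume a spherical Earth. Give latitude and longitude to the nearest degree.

≈ 37°S, 135°E

Write both endpoints as unit vectors p₁, p₂ with components (cos φ cos λ, cos φ sin λ, sin φ).
The central angle between the endpoints is δ = arccos(p₁·p₂) ≈ 1.371 rad (78.6°).
Interpolate at f = 0.40 with slerp weights a = sin((1−f)δ)/sin δ ≈ 0.748, b = sin(fδ)/sin δ ≈ 0.532.
p = a·p₁ + b·p₂ ≈ (-0.564, 0.561, -0.605); φ = arcsin(p_z) ≈ -37.25°, λ = atan2(p_y, p_x) ≈ 135.15°.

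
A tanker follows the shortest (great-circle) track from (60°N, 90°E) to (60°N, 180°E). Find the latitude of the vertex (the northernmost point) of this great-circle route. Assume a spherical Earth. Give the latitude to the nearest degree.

The great circle lies in the plane with unit normal n̂ = (p₁ × p₂)/|p₁ × p₂|.
Here n̂_z ≈ +0.378; the vertex latitude is φ_max = arccos|n̂_z| ≈ 67.8°.
Check via Clairaut: cos φ_max = |cos φ₁| · sin C = cos(60.0°)·sin(49.1°) ≈ 0.378, again giving ≈ 67.8°.

≈ 68°N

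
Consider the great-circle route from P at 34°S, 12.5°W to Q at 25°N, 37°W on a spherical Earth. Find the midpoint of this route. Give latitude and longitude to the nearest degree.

≈ 5°S, 25°W

The haversine formula gives a central angle δ ≈ 1.107 rad (63.4°) between the endpoints.
Interpolate at f = 1/2 with slerp weights a = sin((1−f)δ)/sin δ ≈ 0.588, b = sin(fδ)/sin δ ≈ 0.588.
p = a·p₁ + b·p₂ ≈ (0.901, -0.426, -0.080); φ = arcsin(p_z) ≈ -4.60°, λ = atan2(p_y, p_x) ≈ -25.30°.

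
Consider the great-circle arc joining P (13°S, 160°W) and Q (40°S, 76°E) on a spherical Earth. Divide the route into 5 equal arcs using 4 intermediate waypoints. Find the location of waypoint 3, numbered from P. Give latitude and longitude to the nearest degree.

≈ (49°S, 136°E)

Convert each endpoint to a unit vector on the sphere (x = cos φ cos λ, y = cos φ sin λ, z = sin φ).
The central angle between the endpoints is δ = arccos(p₁·p₂) ≈ 1.847 rad (105.8°).
Interpolate at f = 3/5 with slerp weights a = sin((1−f)δ)/sin δ ≈ 0.700, b = sin(fδ)/sin δ ≈ 0.930.
p = a·p₁ + b·p₂ ≈ (-0.469, 0.458, -0.755); φ = arcsin(p_z) ≈ -49.06°, λ = atan2(p_y, p_x) ≈ 135.64°.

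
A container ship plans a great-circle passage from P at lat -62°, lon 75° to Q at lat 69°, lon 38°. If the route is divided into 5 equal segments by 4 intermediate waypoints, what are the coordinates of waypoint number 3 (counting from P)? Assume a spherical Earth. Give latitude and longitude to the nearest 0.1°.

From cos δ = sin φ₁ sin φ₂ + cos φ₁ cos φ₂ cos Δλ, the central angle is δ ≈ 2.332 rad (133.6°).
Interpolate at f = 3/5 with slerp weights a = sin((1−f)δ)/sin δ ≈ 1.110, b = sin(fδ)/sin δ ≈ 1.361.
p = a·p₁ + b·p₂ ≈ (0.519, 0.804, 0.291); φ = arcsin(p_z) ≈ 16.91°, λ = atan2(p_y, p_x) ≈ 57.13°.

≈ lat 16.9°, lon 57.1°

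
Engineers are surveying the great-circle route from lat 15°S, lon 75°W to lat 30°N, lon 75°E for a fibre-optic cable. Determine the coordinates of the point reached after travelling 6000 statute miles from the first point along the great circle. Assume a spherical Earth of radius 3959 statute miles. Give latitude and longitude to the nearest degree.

≈ lat 31°N, lon 2°E

Convert each endpoint to a unit vector on the sphere (x = cos φ cos λ, y = cos φ sin λ, z = sin φ).
The central angle between the endpoints is δ = arccos(p₁·p₂) ≈ 2.594 rad (148.6°). The total great-circle distance is δ·R ≈ 2.594 × 3959 ≈ 10270 mi, so the target fraction is f = 6000/10270 ≈ 0.584.
Interpolate at f ≈ 0.584 with slerp weights a = sin((1−f)δ)/sin δ ≈ 1.693, b = sin(fδ)/sin δ ≈ 1.918.
p = a·p₁ + b·p₂ ≈ (0.853, 0.025, 0.521); φ = arcsin(p_z) ≈ 31.39°, λ = atan2(p_y, p_x) ≈ 1.67°.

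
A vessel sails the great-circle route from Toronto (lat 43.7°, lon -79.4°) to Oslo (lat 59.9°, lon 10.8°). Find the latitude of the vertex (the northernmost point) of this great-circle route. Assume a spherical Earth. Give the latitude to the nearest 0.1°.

≈ 63.1°

The great circle lies in the plane with unit normal n̂ = (p₁ × p₂)/|p₁ × p₂|.
Here n̂_z ≈ +0.452; the vertex latitude is φ_max = arccos|n̂_z| ≈ 63.1°.
Check via Clairaut: cos φ_max = |cos φ₁| · sin C = cos(43.7°)·sin(38.7°) ≈ 0.452, again giving ≈ 63.1°.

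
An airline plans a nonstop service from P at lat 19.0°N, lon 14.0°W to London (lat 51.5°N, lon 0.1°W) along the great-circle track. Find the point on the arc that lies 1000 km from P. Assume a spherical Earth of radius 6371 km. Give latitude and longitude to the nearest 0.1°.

≈ lat 27.6°N, lon 11.3°W

Write both endpoints as unit vectors p₁, p₂ with components (cos φ cos λ, cos φ sin λ, sin φ).
The central angle between the endpoints is δ = arccos(p₁·p₂) ≈ 0.599 rad (34.3°). The total great-circle distance is δ·R ≈ 0.599 × 6371 ≈ 3813 km, so the target fraction is f = 1000/3813 ≈ 0.262.
Interpolate at f ≈ 0.262 with slerp weights a = sin((1−f)δ)/sin δ ≈ 0.759, b = sin(fδ)/sin δ ≈ 0.277.
p = a·p₁ + b·p₂ ≈ (0.869, -0.174, 0.464); φ = arcsin(p_z) ≈ 27.65°, λ = atan2(p_y, p_x) ≈ -11.32°.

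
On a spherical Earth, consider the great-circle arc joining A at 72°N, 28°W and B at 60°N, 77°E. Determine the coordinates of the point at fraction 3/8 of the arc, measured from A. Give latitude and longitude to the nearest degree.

From cos δ = sin φ₁ sin φ₂ + cos φ₁ cos φ₂ cos Δλ, the central angle is δ ≈ 0.670 rad (38.4°).
Interpolate at f = 3/8 with slerp weights a = sin((1−f)δ)/sin δ ≈ 0.655, b = sin(fδ)/sin δ ≈ 0.400.
p = a·p₁ + b·p₂ ≈ (0.224, 0.100, 0.970); φ = arcsin(p_z) ≈ 75.81°, λ = atan2(p_y, p_x) ≈ 24.10°.

≈ 76°N, 24°E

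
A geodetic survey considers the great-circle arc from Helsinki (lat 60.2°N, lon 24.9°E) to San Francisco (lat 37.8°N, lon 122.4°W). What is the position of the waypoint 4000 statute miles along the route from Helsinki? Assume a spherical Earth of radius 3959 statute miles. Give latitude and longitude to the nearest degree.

Convert each endpoint to a unit vector on the sphere (x = cos φ cos λ, y = cos φ sin λ, z = sin φ).
The central angle between the endpoints is δ = arccos(p₁·p₂) ≈ 1.368 rad (78.4°). The total great-circle distance is δ·R ≈ 1.368 × 3959 ≈ 5416 mi, so the target fraction is f = 4000/5416 ≈ 0.739.
Interpolate at f ≈ 0.739 with slerp weights a = sin((1−f)δ)/sin δ ≈ 0.357, b = sin(fδ)/sin δ ≈ 0.865.
p = a·p₁ + b·p₂ ≈ (-0.205, -0.502, 0.840); φ = arcsin(p_z) ≈ 57.15°, λ = atan2(p_y, p_x) ≈ -112.21°.

≈ lat 57°N, lon 112°W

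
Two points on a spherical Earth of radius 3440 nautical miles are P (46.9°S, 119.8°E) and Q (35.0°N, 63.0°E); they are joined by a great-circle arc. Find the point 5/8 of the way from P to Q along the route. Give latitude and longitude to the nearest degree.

Write both endpoints as unit vectors p₁, p₂ with components (cos φ cos λ, cos φ sin λ, sin φ).
The central angle between the endpoints is δ = arccos(p₁·p₂) ≈ 1.683 rad (96.4°).
Interpolate at f = 5/8 with slerp weights a = sin((1−f)δ)/sin δ ≈ 0.594, b = sin(fδ)/sin δ ≈ 0.874.
p = a·p₁ + b·p₂ ≈ (0.123, 0.990, 0.068); φ = arcsin(p_z) ≈ 3.88°, λ = atan2(p_y, p_x) ≈ 82.90°.

≈ (4°N, 83°E)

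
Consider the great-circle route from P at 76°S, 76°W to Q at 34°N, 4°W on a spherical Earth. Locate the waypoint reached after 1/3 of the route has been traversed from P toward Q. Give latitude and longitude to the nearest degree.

≈ 43°S, 25°W

Convert each endpoint to a unit vector on the sphere (x = cos φ cos λ, y = cos φ sin λ, z = sin φ).
The central angle between the endpoints is δ = arccos(p₁·p₂) ≈ 2.072 rad (118.7°).
Interpolate at f = 1/3 with slerp weights a = sin((1−f)δ)/sin δ ≈ 1.120, b = sin(fδ)/sin δ ≈ 0.726.
p = a·p₁ + b·p₂ ≈ (0.666, -0.305, -0.680); φ = arcsin(p_z) ≈ -42.88°, λ = atan2(p_y, p_x) ≈ -24.59°.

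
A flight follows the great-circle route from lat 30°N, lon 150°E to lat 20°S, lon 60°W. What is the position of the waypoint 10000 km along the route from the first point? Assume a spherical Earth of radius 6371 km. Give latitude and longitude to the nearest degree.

≈ lat 11°N, lon 113°W

Write both endpoints as unit vectors p₁, p₂ with components (cos φ cos λ, cos φ sin λ, sin φ).
The central angle between the endpoints is δ = arccos(p₁·p₂) ≈ 2.638 rad (151.1°). The total great-circle distance is δ·R ≈ 2.638 × 6371 ≈ 16806 km, so the target fraction is f = 10000/16806 ≈ 0.595.
Interpolate at f ≈ 0.595 with slerp weights a = sin((1−f)δ)/sin δ ≈ 1.815, b = sin(fδ)/sin δ ≈ 2.072.
p = a·p₁ + b·p₂ ≈ (-0.388, -0.900, 0.199); φ = arcsin(p_z) ≈ 11.49°, λ = atan2(p_y, p_x) ≈ -113.34°.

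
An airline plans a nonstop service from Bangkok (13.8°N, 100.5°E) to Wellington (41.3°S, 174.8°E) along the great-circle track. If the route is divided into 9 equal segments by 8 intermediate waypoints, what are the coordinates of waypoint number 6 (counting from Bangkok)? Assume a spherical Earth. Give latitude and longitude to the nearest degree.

Convert each endpoint to a unit vector on the sphere (x = cos φ cos λ, y = cos φ sin λ, z = sin φ).
The central angle between the endpoints is δ = arccos(p₁·p₂) ≈ 1.531 rad (87.7°).
Interpolate at f = 6/9 with slerp weights a = sin((1−f)δ)/sin δ ≈ 0.489, b = sin(fδ)/sin δ ≈ 0.853.
p = a·p₁ + b·p₂ ≈ (-0.725, 0.525, -0.446); φ = arcsin(p_z) ≈ -26.51°, λ = atan2(p_y, p_x) ≈ 144.09°.

≈ (27°S, 144°E)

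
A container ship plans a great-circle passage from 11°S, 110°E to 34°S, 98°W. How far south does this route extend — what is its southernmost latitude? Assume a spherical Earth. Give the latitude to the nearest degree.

≈ 61°S

The great circle lies in the plane with unit normal n̂ = (p₁ × p₂)/|p₁ × p₂|.
Here n̂_z ≈ +0.483; the vertex latitude is φ_max = arccos|n̂_z| ≈ 61.1°.
Check via Clairaut: cos φ_max = |cos φ₁| · sin C = cos(11.0°)·sin(150.5°) ≈ 0.483, again giving ≈ 61.1°.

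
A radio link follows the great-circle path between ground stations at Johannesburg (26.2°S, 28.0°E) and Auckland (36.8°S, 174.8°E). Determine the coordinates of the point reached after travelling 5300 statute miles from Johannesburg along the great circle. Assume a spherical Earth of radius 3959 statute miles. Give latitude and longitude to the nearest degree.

≈ (61°S, 139°E)

Write both endpoints as unit vectors p₁, p₂ with components (cos φ cos λ, cos φ sin λ, sin φ).
The central angle between the endpoints is δ = arccos(p₁·p₂) ≈ 1.914 rad (109.7°). The total great-circle distance is δ·R ≈ 1.914 × 3959 ≈ 7578 mi, so the target fraction is f = 5300/7578 ≈ 0.699.
Interpolate at f ≈ 0.699 with slerp weights a = sin((1−f)δ)/sin δ ≈ 0.578, b = sin(fδ)/sin δ ≈ 1.034.
p = a·p₁ + b·p₂ ≈ (-0.366, 0.318, -0.874); φ = arcsin(p_z) ≈ -60.96°, λ = atan2(p_y, p_x) ≈ 138.99°.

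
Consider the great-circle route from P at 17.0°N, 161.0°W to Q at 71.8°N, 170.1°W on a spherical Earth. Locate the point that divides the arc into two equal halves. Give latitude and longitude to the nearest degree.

From cos δ = sin φ₁ sin φ₂ + cos φ₁ cos φ₂ cos Δλ, the central angle is δ ≈ 0.961 rad (55.1°).
Interpolate at f = 1/2 with slerp weights a = sin((1−f)δ)/sin δ ≈ 0.564, b = sin(fδ)/sin δ ≈ 0.564.
p = a·p₁ + b·p₂ ≈ (-0.683, -0.206, 0.700); φ = arcsin(p_z) ≈ 44.47°, λ = atan2(p_y, p_x) ≈ -163.24°.

≈ 44°N, 163°W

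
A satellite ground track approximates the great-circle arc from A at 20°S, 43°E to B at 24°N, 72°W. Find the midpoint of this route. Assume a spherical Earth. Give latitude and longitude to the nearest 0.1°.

Write both endpoints as unit vectors p₁, p₂ with components (cos φ cos λ, cos φ sin λ, sin φ).
The central angle between the endpoints is δ = arccos(p₁·p₂) ≈ 2.097 rad (120.1°).
Interpolate at f = 1/2 with slerp weights a = sin((1−f)δ)/sin δ ≈ 1.002, b = sin(fδ)/sin δ ≈ 1.002.
p = a·p₁ + b·p₂ ≈ (0.971, -0.228, 0.065); φ = arcsin(p_z) ≈ 3.72°, λ = atan2(p_y, p_x) ≈ -13.23°.

≈ 3.7°N, 13.2°W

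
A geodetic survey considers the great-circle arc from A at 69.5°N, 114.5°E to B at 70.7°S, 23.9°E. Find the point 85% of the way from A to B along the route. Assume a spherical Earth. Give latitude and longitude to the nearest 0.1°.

Convert each endpoint to a unit vector on the sphere (x = cos φ cos λ, y = cos φ sin λ, z = sin φ).
The central angle between the endpoints is δ = arccos(p₁·p₂) ≈ 2.658 rad (152.3°).
Interpolate at f = 0.85 with slerp weights a = sin((1−f)δ)/sin δ ≈ 0.835, b = sin(fδ)/sin δ ≈ 1.660.
p = a·p₁ + b·p₂ ≈ (0.381, 0.488, -0.785); φ = arcsin(p_z) ≈ -51.75°, λ = atan2(p_y, p_x) ≈ 52.07°.

≈ 51.8°S, 52.1°E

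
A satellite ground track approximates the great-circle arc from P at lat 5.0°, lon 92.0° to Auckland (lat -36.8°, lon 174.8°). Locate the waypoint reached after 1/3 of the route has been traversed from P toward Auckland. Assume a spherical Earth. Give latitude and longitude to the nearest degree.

From cos δ = sin φ₁ sin φ₂ + cos φ₁ cos φ₂ cos Δλ, the central angle is δ ≈ 1.523 rad (87.3°).
Interpolate at f = 1/3 with slerp weights a = sin((1−f)δ)/sin δ ≈ 0.851, b = sin(fδ)/sin δ ≈ 0.487.
p = a·p₁ + b·p₂ ≈ (-0.418, 0.882, -0.217); φ = arcsin(p_z) ≈ -12.56°, λ = atan2(p_y, p_x) ≈ 115.34°.

≈ lat -13°, lon 115°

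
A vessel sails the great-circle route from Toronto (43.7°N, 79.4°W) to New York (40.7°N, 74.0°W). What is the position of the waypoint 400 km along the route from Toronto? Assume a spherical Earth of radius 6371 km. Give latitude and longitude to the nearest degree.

≈ 42°N, 75°W

Convert each endpoint to a unit vector on the sphere (x = cos φ cos λ, y = cos φ sin λ, z = sin φ).
The central angle between the endpoints is δ = arccos(p₁·p₂) ≈ 0.087 rad (5.0°). The total great-circle distance is δ·R ≈ 0.087 × 6371 ≈ 556 km, so the target fraction is f = 400/556 ≈ 0.720.
Interpolate at f ≈ 0.720 with slerp weights a = sin((1−f)δ)/sin δ ≈ 0.281, b = sin(fδ)/sin δ ≈ 0.720.
p = a·p₁ + b·p₂ ≈ (0.188, -0.724, 0.663); φ = arcsin(p_z) ≈ 41.57°, λ = atan2(p_y, p_x) ≈ -75.46°.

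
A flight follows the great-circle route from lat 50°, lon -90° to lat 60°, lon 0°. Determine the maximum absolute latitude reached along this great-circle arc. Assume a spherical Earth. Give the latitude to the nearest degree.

The great circle lies in the plane with unit normal n̂ = (p₁ × p₂)/|p₁ × p₂|.
Here n̂_z ≈ +0.430; the vertex latitude is φ_max = arccos|n̂_z| ≈ 64.6°.

≈ 65°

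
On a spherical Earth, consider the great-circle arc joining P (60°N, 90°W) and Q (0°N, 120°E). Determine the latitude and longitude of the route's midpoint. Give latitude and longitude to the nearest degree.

≈ (54°N, 144°E)

From cos δ = sin φ₁ sin φ₂ + cos φ₁ cos φ₂ cos Δλ, the central angle is δ ≈ 2.019 rad (115.7°).
Interpolate at f = 1/2 with slerp weights a = sin((1−f)δ)/sin δ ≈ 0.939, b = sin(fδ)/sin δ ≈ 0.939.
p = a·p₁ + b·p₂ ≈ (-0.470, 0.344, 0.813); φ = arcsin(p_z) ≈ 54.42°, λ = atan2(p_y, p_x) ≈ 143.79°.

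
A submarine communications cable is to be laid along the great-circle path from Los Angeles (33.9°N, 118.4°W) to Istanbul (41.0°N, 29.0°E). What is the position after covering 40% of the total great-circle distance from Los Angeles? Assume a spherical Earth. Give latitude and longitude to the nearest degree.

Write both endpoints as unit vectors p₁, p₂ with components (cos φ cos λ, cos φ sin λ, sin φ).
The central angle between the endpoints is δ = arccos(p₁·p₂) ≈ 1.733 rad (99.3°).
Interpolate at f = 0.40 with slerp weights a = sin((1−f)δ)/sin δ ≈ 0.874, b = sin(fδ)/sin δ ≈ 0.648.
p = a·p₁ + b·p₂ ≈ (0.082, -0.401, 0.912); φ = arcsin(p_z) ≈ 65.83°, λ = atan2(p_y, p_x) ≈ -78.38°.

≈ (66°N, 78°W)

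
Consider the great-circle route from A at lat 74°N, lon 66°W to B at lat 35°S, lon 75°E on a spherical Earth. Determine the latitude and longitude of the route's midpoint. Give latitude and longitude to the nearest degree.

≈ lat 32°N, lon 59°E

Write both endpoints as unit vectors p₁, p₂ with components (cos φ cos λ, cos φ sin λ, sin φ).
The central angle between the endpoints is δ = arccos(p₁·p₂) ≈ 2.384 rad (136.6°).
Interpolate at f = 1/2 with slerp weights a = sin((1−f)δ)/sin δ ≈ 1.353, b = sin(fδ)/sin δ ≈ 1.353.
p = a·p₁ + b·p₂ ≈ (0.439, 0.730, 0.525); φ = arcsin(p_z) ≈ 31.63°, λ = atan2(p_y, p_x) ≈ 59.00°.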